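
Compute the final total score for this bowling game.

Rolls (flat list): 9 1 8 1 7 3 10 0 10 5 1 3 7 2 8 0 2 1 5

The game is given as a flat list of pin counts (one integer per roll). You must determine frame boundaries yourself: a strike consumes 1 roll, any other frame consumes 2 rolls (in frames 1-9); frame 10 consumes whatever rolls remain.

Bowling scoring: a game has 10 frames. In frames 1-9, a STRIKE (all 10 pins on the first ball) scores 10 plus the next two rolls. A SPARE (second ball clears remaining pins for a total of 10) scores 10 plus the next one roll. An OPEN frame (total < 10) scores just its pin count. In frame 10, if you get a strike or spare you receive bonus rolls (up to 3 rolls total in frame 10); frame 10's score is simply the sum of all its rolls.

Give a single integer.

Frame 1: SPARE (9+1=10). 10 + next roll (8) = 18. Cumulative: 18
Frame 2: OPEN (8+1=9). Cumulative: 27
Frame 3: SPARE (7+3=10). 10 + next roll (10) = 20. Cumulative: 47
Frame 4: STRIKE. 10 + next two rolls (0+10) = 20. Cumulative: 67
Frame 5: SPARE (0+10=10). 10 + next roll (5) = 15. Cumulative: 82
Frame 6: OPEN (5+1=6). Cumulative: 88
Frame 7: SPARE (3+7=10). 10 + next roll (2) = 12. Cumulative: 100
Frame 8: SPARE (2+8=10). 10 + next roll (0) = 10. Cumulative: 110
Frame 9: OPEN (0+2=2). Cumulative: 112
Frame 10: OPEN. Sum of all frame-10 rolls (1+5) = 6. Cumulative: 118

Answer: 118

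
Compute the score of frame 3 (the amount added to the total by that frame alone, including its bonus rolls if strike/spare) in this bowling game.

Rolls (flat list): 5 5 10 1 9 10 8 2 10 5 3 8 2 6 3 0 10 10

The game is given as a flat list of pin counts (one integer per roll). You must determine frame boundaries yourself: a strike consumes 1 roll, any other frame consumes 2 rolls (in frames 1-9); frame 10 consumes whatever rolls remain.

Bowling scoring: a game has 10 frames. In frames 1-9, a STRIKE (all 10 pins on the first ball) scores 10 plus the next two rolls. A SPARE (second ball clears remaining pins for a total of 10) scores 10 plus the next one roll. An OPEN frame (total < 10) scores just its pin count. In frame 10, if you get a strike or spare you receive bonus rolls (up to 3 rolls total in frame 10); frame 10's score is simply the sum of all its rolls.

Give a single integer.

Frame 1: SPARE (5+5=10). 10 + next roll (10) = 20. Cumulative: 20
Frame 2: STRIKE. 10 + next two rolls (1+9) = 20. Cumulative: 40
Frame 3: SPARE (1+9=10). 10 + next roll (10) = 20. Cumulative: 60
Frame 4: STRIKE. 10 + next two rolls (8+2) = 20. Cumulative: 80
Frame 5: SPARE (8+2=10). 10 + next roll (10) = 20. Cumulative: 100

Answer: 20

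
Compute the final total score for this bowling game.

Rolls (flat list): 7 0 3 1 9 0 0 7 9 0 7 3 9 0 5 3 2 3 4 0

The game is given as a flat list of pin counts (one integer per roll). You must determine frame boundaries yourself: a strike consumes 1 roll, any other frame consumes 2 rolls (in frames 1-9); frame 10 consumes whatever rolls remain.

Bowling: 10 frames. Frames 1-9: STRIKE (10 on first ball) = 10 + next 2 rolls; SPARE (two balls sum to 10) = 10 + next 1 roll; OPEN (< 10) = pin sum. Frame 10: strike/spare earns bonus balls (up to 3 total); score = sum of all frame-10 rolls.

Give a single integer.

Frame 1: OPEN (7+0=7). Cumulative: 7
Frame 2: OPEN (3+1=4). Cumulative: 11
Frame 3: OPEN (9+0=9). Cumulative: 20
Frame 4: OPEN (0+7=7). Cumulative: 27
Frame 5: OPEN (9+0=9). Cumulative: 36
Frame 6: SPARE (7+3=10). 10 + next roll (9) = 19. Cumulative: 55
Frame 7: OPEN (9+0=9). Cumulative: 64
Frame 8: OPEN (5+3=8). Cumulative: 72
Frame 9: OPEN (2+3=5). Cumulative: 77
Frame 10: OPEN. Sum of all frame-10 rolls (4+0) = 4. Cumulative: 81

Answer: 81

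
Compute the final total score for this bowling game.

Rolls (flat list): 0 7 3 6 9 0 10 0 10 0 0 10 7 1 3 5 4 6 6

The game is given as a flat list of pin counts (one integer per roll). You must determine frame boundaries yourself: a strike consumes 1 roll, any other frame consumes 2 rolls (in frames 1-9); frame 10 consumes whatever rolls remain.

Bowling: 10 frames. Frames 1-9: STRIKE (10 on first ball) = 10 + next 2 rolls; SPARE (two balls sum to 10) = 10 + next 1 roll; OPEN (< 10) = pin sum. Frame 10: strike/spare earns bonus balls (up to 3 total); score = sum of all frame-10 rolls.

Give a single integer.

Answer: 105

Derivation:
Frame 1: OPEN (0+7=7). Cumulative: 7
Frame 2: OPEN (3+6=9). Cumulative: 16
Frame 3: OPEN (9+0=9). Cumulative: 25
Frame 4: STRIKE. 10 + next two rolls (0+10) = 20. Cumulative: 45
Frame 5: SPARE (0+10=10). 10 + next roll (0) = 10. Cumulative: 55
Frame 6: OPEN (0+0=0). Cumulative: 55
Frame 7: STRIKE. 10 + next two rolls (7+1) = 18. Cumulative: 73
Frame 8: OPEN (7+1=8). Cumulative: 81
Frame 9: OPEN (3+5=8). Cumulative: 89
Frame 10: SPARE. Sum of all frame-10 rolls (4+6+6) = 16. Cumulative: 105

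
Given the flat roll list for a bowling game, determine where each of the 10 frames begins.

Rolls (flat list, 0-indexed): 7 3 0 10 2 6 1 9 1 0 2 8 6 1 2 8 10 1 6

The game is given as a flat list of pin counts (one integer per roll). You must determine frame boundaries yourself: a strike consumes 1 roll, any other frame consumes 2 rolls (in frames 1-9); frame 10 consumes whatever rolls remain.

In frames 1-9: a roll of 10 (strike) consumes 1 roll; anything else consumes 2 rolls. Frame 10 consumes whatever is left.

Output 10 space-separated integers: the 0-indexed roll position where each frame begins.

Frame 1 starts at roll index 0: rolls=7,3 (sum=10), consumes 2 rolls
Frame 2 starts at roll index 2: rolls=0,10 (sum=10), consumes 2 rolls
Frame 3 starts at roll index 4: rolls=2,6 (sum=8), consumes 2 rolls
Frame 4 starts at roll index 6: rolls=1,9 (sum=10), consumes 2 rolls
Frame 5 starts at roll index 8: rolls=1,0 (sum=1), consumes 2 rolls
Frame 6 starts at roll index 10: rolls=2,8 (sum=10), consumes 2 rolls
Frame 7 starts at roll index 12: rolls=6,1 (sum=7), consumes 2 rolls
Frame 8 starts at roll index 14: rolls=2,8 (sum=10), consumes 2 rolls
Frame 9 starts at roll index 16: roll=10 (strike), consumes 1 roll
Frame 10 starts at roll index 17: 2 remaining rolls

Answer: 0 2 4 6 8 10 12 14 16 17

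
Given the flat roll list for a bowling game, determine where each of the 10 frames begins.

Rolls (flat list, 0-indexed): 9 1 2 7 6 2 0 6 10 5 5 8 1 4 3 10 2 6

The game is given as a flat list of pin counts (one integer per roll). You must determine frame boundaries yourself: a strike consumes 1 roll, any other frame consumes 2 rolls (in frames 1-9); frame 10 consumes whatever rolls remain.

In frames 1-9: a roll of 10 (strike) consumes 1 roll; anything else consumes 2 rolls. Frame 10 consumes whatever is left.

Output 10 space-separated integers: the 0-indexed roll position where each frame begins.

Answer: 0 2 4 6 8 9 11 13 15 16

Derivation:
Frame 1 starts at roll index 0: rolls=9,1 (sum=10), consumes 2 rolls
Frame 2 starts at roll index 2: rolls=2,7 (sum=9), consumes 2 rolls
Frame 3 starts at roll index 4: rolls=6,2 (sum=8), consumes 2 rolls
Frame 4 starts at roll index 6: rolls=0,6 (sum=6), consumes 2 rolls
Frame 5 starts at roll index 8: roll=10 (strike), consumes 1 roll
Frame 6 starts at roll index 9: rolls=5,5 (sum=10), consumes 2 rolls
Frame 7 starts at roll index 11: rolls=8,1 (sum=9), consumes 2 rolls
Frame 8 starts at roll index 13: rolls=4,3 (sum=7), consumes 2 rolls
Frame 9 starts at roll index 15: roll=10 (strike), consumes 1 roll
Frame 10 starts at roll index 16: 2 remaining rolls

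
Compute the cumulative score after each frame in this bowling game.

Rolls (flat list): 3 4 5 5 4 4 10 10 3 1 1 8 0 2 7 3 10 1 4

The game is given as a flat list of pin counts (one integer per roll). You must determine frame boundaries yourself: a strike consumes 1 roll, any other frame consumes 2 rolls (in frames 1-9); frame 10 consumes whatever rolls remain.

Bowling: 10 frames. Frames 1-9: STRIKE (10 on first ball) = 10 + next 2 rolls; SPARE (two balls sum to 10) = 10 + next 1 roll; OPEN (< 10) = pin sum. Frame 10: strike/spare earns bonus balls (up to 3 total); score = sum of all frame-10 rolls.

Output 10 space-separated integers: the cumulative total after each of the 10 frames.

Answer: 7 21 29 52 66 70 79 81 101 116

Derivation:
Frame 1: OPEN (3+4=7). Cumulative: 7
Frame 2: SPARE (5+5=10). 10 + next roll (4) = 14. Cumulative: 21
Frame 3: OPEN (4+4=8). Cumulative: 29
Frame 4: STRIKE. 10 + next two rolls (10+3) = 23. Cumulative: 52
Frame 5: STRIKE. 10 + next two rolls (3+1) = 14. Cumulative: 66
Frame 6: OPEN (3+1=4). Cumulative: 70
Frame 7: OPEN (1+8=9). Cumulative: 79
Frame 8: OPEN (0+2=2). Cumulative: 81
Frame 9: SPARE (7+3=10). 10 + next roll (10) = 20. Cumulative: 101
Frame 10: STRIKE. Sum of all frame-10 rolls (10+1+4) = 15. Cumulative: 116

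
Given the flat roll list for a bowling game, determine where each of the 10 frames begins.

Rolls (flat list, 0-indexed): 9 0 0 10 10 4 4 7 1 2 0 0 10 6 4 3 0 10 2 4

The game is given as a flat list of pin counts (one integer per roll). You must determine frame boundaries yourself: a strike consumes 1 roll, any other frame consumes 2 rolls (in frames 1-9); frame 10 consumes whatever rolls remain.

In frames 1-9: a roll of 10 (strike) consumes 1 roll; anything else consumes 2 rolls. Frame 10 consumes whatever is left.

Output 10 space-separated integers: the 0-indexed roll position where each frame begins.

Frame 1 starts at roll index 0: rolls=9,0 (sum=9), consumes 2 rolls
Frame 2 starts at roll index 2: rolls=0,10 (sum=10), consumes 2 rolls
Frame 3 starts at roll index 4: roll=10 (strike), consumes 1 roll
Frame 4 starts at roll index 5: rolls=4,4 (sum=8), consumes 2 rolls
Frame 5 starts at roll index 7: rolls=7,1 (sum=8), consumes 2 rolls
Frame 6 starts at roll index 9: rolls=2,0 (sum=2), consumes 2 rolls
Frame 7 starts at roll index 11: rolls=0,10 (sum=10), consumes 2 rolls
Frame 8 starts at roll index 13: rolls=6,4 (sum=10), consumes 2 rolls
Frame 9 starts at roll index 15: rolls=3,0 (sum=3), consumes 2 rolls
Frame 10 starts at roll index 17: 3 remaining rolls

Answer: 0 2 4 5 7 9 11 13 15 17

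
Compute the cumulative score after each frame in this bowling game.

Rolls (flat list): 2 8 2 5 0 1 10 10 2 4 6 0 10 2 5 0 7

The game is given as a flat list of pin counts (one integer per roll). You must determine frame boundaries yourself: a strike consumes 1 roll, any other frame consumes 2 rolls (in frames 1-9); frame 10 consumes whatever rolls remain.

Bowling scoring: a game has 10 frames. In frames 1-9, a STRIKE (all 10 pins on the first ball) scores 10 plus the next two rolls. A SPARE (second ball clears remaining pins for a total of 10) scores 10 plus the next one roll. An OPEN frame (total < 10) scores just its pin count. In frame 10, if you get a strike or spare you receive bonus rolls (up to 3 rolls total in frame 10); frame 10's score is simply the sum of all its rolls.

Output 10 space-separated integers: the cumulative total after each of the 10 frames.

Answer: 12 19 20 42 58 64 70 87 94 101

Derivation:
Frame 1: SPARE (2+8=10). 10 + next roll (2) = 12. Cumulative: 12
Frame 2: OPEN (2+5=7). Cumulative: 19
Frame 3: OPEN (0+1=1). Cumulative: 20
Frame 4: STRIKE. 10 + next two rolls (10+2) = 22. Cumulative: 42
Frame 5: STRIKE. 10 + next two rolls (2+4) = 16. Cumulative: 58
Frame 6: OPEN (2+4=6). Cumulative: 64
Frame 7: OPEN (6+0=6). Cumulative: 70
Frame 8: STRIKE. 10 + next two rolls (2+5) = 17. Cumulative: 87
Frame 9: OPEN (2+5=7). Cumulative: 94
Frame 10: OPEN. Sum of all frame-10 rolls (0+7) = 7. Cumulative: 101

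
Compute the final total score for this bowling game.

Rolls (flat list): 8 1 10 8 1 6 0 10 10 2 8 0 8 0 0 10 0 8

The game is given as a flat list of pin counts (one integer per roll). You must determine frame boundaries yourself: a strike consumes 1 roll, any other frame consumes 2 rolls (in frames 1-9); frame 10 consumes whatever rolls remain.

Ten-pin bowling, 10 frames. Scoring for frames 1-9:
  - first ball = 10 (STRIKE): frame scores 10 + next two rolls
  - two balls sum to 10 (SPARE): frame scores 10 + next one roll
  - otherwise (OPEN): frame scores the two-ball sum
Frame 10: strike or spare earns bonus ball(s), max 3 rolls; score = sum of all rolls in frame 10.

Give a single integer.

Frame 1: OPEN (8+1=9). Cumulative: 9
Frame 2: STRIKE. 10 + next two rolls (8+1) = 19. Cumulative: 28
Frame 3: OPEN (8+1=9). Cumulative: 37
Frame 4: OPEN (6+0=6). Cumulative: 43
Frame 5: STRIKE. 10 + next two rolls (10+2) = 22. Cumulative: 65
Frame 6: STRIKE. 10 + next two rolls (2+8) = 20. Cumulative: 85
Frame 7: SPARE (2+8=10). 10 + next roll (0) = 10. Cumulative: 95
Frame 8: OPEN (0+8=8). Cumulative: 103
Frame 9: OPEN (0+0=0). Cumulative: 103
Frame 10: STRIKE. Sum of all frame-10 rolls (10+0+8) = 18. Cumulative: 121

Answer: 121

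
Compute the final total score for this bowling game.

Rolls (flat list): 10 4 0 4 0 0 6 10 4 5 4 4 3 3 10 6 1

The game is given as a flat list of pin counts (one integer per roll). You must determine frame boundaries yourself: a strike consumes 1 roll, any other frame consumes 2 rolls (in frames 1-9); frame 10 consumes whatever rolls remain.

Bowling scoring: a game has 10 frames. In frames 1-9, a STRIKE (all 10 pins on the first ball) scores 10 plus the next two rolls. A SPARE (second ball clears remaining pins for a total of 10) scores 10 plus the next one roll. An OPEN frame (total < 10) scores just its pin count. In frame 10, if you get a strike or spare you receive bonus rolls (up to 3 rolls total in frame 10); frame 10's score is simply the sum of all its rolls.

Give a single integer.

Answer: 94

Derivation:
Frame 1: STRIKE. 10 + next two rolls (4+0) = 14. Cumulative: 14
Frame 2: OPEN (4+0=4). Cumulative: 18
Frame 3: OPEN (4+0=4). Cumulative: 22
Frame 4: OPEN (0+6=6). Cumulative: 28
Frame 5: STRIKE. 10 + next two rolls (4+5) = 19. Cumulative: 47
Frame 6: OPEN (4+5=9). Cumulative: 56
Frame 7: OPEN (4+4=8). Cumulative: 64
Frame 8: OPEN (3+3=6). Cumulative: 70
Frame 9: STRIKE. 10 + next two rolls (6+1) = 17. Cumulative: 87
Frame 10: OPEN. Sum of all frame-10 rolls (6+1) = 7. Cumulative: 94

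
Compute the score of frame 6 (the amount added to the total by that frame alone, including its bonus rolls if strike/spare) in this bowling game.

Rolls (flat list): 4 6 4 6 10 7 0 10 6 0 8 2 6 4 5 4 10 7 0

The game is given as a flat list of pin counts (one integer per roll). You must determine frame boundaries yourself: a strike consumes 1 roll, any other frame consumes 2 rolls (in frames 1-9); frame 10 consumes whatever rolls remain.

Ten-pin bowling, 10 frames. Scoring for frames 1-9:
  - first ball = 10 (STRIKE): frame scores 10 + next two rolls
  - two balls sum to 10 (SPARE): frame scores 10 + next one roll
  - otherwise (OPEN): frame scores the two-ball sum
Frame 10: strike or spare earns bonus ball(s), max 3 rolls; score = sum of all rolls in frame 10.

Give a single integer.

Answer: 6

Derivation:
Frame 1: SPARE (4+6=10). 10 + next roll (4) = 14. Cumulative: 14
Frame 2: SPARE (4+6=10). 10 + next roll (10) = 20. Cumulative: 34
Frame 3: STRIKE. 10 + next two rolls (7+0) = 17. Cumulative: 51
Frame 4: OPEN (7+0=7). Cumulative: 58
Frame 5: STRIKE. 10 + next two rolls (6+0) = 16. Cumulative: 74
Frame 6: OPEN (6+0=6). Cumulative: 80
Frame 7: SPARE (8+2=10). 10 + next roll (6) = 16. Cumulative: 96
Frame 8: SPARE (6+4=10). 10 + next roll (5) = 15. Cumulative: 111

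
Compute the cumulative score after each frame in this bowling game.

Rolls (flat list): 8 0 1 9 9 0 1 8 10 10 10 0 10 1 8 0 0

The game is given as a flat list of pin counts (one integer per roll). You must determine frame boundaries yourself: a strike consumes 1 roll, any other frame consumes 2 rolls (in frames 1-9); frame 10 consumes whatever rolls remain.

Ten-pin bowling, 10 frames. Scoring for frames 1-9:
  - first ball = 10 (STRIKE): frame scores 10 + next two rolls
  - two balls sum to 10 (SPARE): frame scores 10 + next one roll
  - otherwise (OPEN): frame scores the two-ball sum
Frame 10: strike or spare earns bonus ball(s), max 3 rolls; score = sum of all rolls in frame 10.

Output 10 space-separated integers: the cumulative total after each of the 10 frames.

Frame 1: OPEN (8+0=8). Cumulative: 8
Frame 2: SPARE (1+9=10). 10 + next roll (9) = 19. Cumulative: 27
Frame 3: OPEN (9+0=9). Cumulative: 36
Frame 4: OPEN (1+8=9). Cumulative: 45
Frame 5: STRIKE. 10 + next two rolls (10+10) = 30. Cumulative: 75
Frame 6: STRIKE. 10 + next two rolls (10+0) = 20. Cumulative: 95
Frame 7: STRIKE. 10 + next two rolls (0+10) = 20. Cumulative: 115
Frame 8: SPARE (0+10=10). 10 + next roll (1) = 11. Cumulative: 126
Frame 9: OPEN (1+8=9). Cumulative: 135
Frame 10: OPEN. Sum of all frame-10 rolls (0+0) = 0. Cumulative: 135

Answer: 8 27 36 45 75 95 115 126 135 135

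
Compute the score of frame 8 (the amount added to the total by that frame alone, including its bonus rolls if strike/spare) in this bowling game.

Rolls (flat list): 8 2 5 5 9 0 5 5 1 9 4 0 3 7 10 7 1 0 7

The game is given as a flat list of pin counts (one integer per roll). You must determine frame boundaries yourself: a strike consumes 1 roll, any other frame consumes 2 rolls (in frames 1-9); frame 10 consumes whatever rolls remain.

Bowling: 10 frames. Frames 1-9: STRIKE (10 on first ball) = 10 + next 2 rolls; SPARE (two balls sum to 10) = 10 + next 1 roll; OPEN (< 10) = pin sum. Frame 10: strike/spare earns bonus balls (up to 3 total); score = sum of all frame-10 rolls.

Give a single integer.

Answer: 18

Derivation:
Frame 1: SPARE (8+2=10). 10 + next roll (5) = 15. Cumulative: 15
Frame 2: SPARE (5+5=10). 10 + next roll (9) = 19. Cumulative: 34
Frame 3: OPEN (9+0=9). Cumulative: 43
Frame 4: SPARE (5+5=10). 10 + next roll (1) = 11. Cumulative: 54
Frame 5: SPARE (1+9=10). 10 + next roll (4) = 14. Cumulative: 68
Frame 6: OPEN (4+0=4). Cumulative: 72
Frame 7: SPARE (3+7=10). 10 + next roll (10) = 20. Cumulative: 92
Frame 8: STRIKE. 10 + next two rolls (7+1) = 18. Cumulative: 110
Frame 9: OPEN (7+1=8). Cumulative: 118
Frame 10: OPEN. Sum of all frame-10 rolls (0+7) = 7. Cumulative: 125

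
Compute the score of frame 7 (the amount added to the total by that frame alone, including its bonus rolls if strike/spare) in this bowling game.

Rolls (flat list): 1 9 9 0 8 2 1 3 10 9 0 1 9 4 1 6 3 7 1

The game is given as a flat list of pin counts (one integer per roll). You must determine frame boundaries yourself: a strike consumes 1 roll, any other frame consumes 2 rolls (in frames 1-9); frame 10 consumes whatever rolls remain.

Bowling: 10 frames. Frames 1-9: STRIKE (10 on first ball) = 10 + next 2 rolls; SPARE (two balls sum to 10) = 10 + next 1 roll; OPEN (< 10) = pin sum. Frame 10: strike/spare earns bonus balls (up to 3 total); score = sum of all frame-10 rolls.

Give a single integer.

Answer: 14

Derivation:
Frame 1: SPARE (1+9=10). 10 + next roll (9) = 19. Cumulative: 19
Frame 2: OPEN (9+0=9). Cumulative: 28
Frame 3: SPARE (8+2=10). 10 + next roll (1) = 11. Cumulative: 39
Frame 4: OPEN (1+3=4). Cumulative: 43
Frame 5: STRIKE. 10 + next two rolls (9+0) = 19. Cumulative: 62
Frame 6: OPEN (9+0=9). Cumulative: 71
Frame 7: SPARE (1+9=10). 10 + next roll (4) = 14. Cumulative: 85
Frame 8: OPEN (4+1=5). Cumulative: 90
Frame 9: OPEN (6+3=9). Cumulative: 99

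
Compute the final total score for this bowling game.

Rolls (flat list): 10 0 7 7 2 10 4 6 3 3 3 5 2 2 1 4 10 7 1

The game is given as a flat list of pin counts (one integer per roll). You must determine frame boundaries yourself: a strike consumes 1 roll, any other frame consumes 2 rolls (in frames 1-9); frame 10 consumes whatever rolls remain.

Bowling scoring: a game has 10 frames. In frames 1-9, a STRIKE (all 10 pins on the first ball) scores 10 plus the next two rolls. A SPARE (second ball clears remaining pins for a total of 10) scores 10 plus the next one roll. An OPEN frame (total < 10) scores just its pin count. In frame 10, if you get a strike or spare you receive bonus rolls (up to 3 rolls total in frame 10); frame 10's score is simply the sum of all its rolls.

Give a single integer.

Answer: 107

Derivation:
Frame 1: STRIKE. 10 + next two rolls (0+7) = 17. Cumulative: 17
Frame 2: OPEN (0+7=7). Cumulative: 24
Frame 3: OPEN (7+2=9). Cumulative: 33
Frame 4: STRIKE. 10 + next two rolls (4+6) = 20. Cumulative: 53
Frame 5: SPARE (4+6=10). 10 + next roll (3) = 13. Cumulative: 66
Frame 6: OPEN (3+3=6). Cumulative: 72
Frame 7: OPEN (3+5=8). Cumulative: 80
Frame 8: OPEN (2+2=4). Cumulative: 84
Frame 9: OPEN (1+4=5). Cumulative: 89
Frame 10: STRIKE. Sum of all frame-10 rolls (10+7+1) = 18. Cumulative: 107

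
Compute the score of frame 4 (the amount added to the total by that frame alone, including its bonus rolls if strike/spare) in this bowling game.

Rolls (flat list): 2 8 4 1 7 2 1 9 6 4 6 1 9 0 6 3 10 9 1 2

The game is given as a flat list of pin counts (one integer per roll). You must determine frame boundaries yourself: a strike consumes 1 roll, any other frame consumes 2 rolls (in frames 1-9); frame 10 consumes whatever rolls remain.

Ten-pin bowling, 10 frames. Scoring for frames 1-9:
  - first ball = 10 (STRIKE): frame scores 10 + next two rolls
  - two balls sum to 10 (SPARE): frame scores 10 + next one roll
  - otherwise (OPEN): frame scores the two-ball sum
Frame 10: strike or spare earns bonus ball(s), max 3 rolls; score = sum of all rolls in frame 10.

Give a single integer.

Frame 1: SPARE (2+8=10). 10 + next roll (4) = 14. Cumulative: 14
Frame 2: OPEN (4+1=5). Cumulative: 19
Frame 3: OPEN (7+2=9). Cumulative: 28
Frame 4: SPARE (1+9=10). 10 + next roll (6) = 16. Cumulative: 44
Frame 5: SPARE (6+4=10). 10 + next roll (6) = 16. Cumulative: 60
Frame 6: OPEN (6+1=7). Cumulative: 67

Answer: 16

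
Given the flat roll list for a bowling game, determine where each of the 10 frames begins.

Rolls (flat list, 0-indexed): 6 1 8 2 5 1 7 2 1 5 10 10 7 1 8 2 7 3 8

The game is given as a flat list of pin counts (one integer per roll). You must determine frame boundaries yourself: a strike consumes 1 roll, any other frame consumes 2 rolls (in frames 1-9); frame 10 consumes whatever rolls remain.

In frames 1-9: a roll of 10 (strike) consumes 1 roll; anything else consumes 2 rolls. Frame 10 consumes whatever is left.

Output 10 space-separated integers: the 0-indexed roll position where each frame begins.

Answer: 0 2 4 6 8 10 11 12 14 16

Derivation:
Frame 1 starts at roll index 0: rolls=6,1 (sum=7), consumes 2 rolls
Frame 2 starts at roll index 2: rolls=8,2 (sum=10), consumes 2 rolls
Frame 3 starts at roll index 4: rolls=5,1 (sum=6), consumes 2 rolls
Frame 4 starts at roll index 6: rolls=7,2 (sum=9), consumes 2 rolls
Frame 5 starts at roll index 8: rolls=1,5 (sum=6), consumes 2 rolls
Frame 6 starts at roll index 10: roll=10 (strike), consumes 1 roll
Frame 7 starts at roll index 11: roll=10 (strike), consumes 1 roll
Frame 8 starts at roll index 12: rolls=7,1 (sum=8), consumes 2 rolls
Frame 9 starts at roll index 14: rolls=8,2 (sum=10), consumes 2 rolls
Frame 10 starts at roll index 16: 3 remaining rolls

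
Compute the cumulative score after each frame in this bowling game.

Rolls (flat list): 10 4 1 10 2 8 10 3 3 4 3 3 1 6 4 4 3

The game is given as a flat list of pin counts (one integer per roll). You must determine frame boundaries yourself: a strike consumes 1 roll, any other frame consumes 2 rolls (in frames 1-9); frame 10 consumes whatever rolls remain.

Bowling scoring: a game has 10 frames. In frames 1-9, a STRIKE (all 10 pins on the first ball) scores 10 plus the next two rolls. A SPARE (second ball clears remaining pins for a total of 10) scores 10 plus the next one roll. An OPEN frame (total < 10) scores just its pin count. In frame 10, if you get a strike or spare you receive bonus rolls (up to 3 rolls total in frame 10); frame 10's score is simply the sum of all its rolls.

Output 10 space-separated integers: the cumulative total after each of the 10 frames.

Answer: 15 20 40 60 76 82 89 93 107 114

Derivation:
Frame 1: STRIKE. 10 + next two rolls (4+1) = 15. Cumulative: 15
Frame 2: OPEN (4+1=5). Cumulative: 20
Frame 3: STRIKE. 10 + next two rolls (2+8) = 20. Cumulative: 40
Frame 4: SPARE (2+8=10). 10 + next roll (10) = 20. Cumulative: 60
Frame 5: STRIKE. 10 + next two rolls (3+3) = 16. Cumulative: 76
Frame 6: OPEN (3+3=6). Cumulative: 82
Frame 7: OPEN (4+3=7). Cumulative: 89
Frame 8: OPEN (3+1=4). Cumulative: 93
Frame 9: SPARE (6+4=10). 10 + next roll (4) = 14. Cumulative: 107
Frame 10: OPEN. Sum of all frame-10 rolls (4+3) = 7. Cumulative: 114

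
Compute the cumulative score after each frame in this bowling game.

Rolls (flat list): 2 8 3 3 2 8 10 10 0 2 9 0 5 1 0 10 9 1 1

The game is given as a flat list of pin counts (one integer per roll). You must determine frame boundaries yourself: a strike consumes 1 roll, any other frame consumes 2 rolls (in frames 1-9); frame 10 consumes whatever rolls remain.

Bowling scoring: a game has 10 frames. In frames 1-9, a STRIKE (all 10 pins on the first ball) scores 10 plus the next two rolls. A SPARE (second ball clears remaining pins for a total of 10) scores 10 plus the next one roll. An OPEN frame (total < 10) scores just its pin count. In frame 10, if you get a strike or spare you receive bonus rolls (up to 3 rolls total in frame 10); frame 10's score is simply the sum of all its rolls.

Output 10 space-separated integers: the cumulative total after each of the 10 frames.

Answer: 13 19 39 59 71 73 82 88 107 118

Derivation:
Frame 1: SPARE (2+8=10). 10 + next roll (3) = 13. Cumulative: 13
Frame 2: OPEN (3+3=6). Cumulative: 19
Frame 3: SPARE (2+8=10). 10 + next roll (10) = 20. Cumulative: 39
Frame 4: STRIKE. 10 + next two rolls (10+0) = 20. Cumulative: 59
Frame 5: STRIKE. 10 + next two rolls (0+2) = 12. Cumulative: 71
Frame 6: OPEN (0+2=2). Cumulative: 73
Frame 7: OPEN (9+0=9). Cumulative: 82
Frame 8: OPEN (5+1=6). Cumulative: 88
Frame 9: SPARE (0+10=10). 10 + next roll (9) = 19. Cumulative: 107
Frame 10: SPARE. Sum of all frame-10 rolls (9+1+1) = 11. Cumulative: 118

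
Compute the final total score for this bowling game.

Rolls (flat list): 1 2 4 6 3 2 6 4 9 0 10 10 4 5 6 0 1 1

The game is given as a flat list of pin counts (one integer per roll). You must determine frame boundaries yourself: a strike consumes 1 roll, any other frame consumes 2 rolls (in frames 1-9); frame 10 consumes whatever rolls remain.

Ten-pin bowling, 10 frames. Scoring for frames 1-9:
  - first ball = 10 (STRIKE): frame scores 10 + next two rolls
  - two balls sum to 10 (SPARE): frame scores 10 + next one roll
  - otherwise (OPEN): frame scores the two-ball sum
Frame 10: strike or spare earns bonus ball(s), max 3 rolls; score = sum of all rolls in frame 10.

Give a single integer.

Answer: 109

Derivation:
Frame 1: OPEN (1+2=3). Cumulative: 3
Frame 2: SPARE (4+6=10). 10 + next roll (3) = 13. Cumulative: 16
Frame 3: OPEN (3+2=5). Cumulative: 21
Frame 4: SPARE (6+4=10). 10 + next roll (9) = 19. Cumulative: 40
Frame 5: OPEN (9+0=9). Cumulative: 49
Frame 6: STRIKE. 10 + next two rolls (10+4) = 24. Cumulative: 73
Frame 7: STRIKE. 10 + next two rolls (4+5) = 19. Cumulative: 92
Frame 8: OPEN (4+5=9). Cumulative: 101
Frame 9: OPEN (6+0=6). Cumulative: 107
Frame 10: OPEN. Sum of all frame-10 rolls (1+1) = 2. Cumulative: 109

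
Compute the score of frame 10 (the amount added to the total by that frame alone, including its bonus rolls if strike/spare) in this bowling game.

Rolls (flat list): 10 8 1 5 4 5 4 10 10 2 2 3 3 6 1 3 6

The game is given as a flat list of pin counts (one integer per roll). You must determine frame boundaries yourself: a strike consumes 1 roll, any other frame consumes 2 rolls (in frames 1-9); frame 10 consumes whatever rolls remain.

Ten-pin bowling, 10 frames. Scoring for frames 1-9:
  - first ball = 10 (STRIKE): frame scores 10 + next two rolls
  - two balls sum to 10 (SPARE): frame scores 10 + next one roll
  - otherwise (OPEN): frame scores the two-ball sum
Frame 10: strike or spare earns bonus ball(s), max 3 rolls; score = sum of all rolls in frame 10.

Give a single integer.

Frame 1: STRIKE. 10 + next two rolls (8+1) = 19. Cumulative: 19
Frame 2: OPEN (8+1=9). Cumulative: 28
Frame 3: OPEN (5+4=9). Cumulative: 37
Frame 4: OPEN (5+4=9). Cumulative: 46
Frame 5: STRIKE. 10 + next two rolls (10+2) = 22. Cumulative: 68
Frame 6: STRIKE. 10 + next two rolls (2+2) = 14. Cumulative: 82
Frame 7: OPEN (2+2=4). Cumulative: 86
Frame 8: OPEN (3+3=6). Cumulative: 92
Frame 9: OPEN (6+1=7). Cumulative: 99
Frame 10: OPEN. Sum of all frame-10 rolls (3+6) = 9. Cumulative: 108

Answer: 9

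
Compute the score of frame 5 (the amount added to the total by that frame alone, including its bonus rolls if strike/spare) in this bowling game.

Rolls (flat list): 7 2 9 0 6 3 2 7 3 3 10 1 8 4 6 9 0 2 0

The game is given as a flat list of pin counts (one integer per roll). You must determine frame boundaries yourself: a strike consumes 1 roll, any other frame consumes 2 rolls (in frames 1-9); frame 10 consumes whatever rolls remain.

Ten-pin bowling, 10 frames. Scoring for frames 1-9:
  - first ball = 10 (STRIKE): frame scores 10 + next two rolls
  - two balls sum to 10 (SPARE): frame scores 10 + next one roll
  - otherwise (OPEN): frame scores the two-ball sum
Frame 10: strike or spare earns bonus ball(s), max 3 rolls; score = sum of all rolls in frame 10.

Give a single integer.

Frame 1: OPEN (7+2=9). Cumulative: 9
Frame 2: OPEN (9+0=9). Cumulative: 18
Frame 3: OPEN (6+3=9). Cumulative: 27
Frame 4: OPEN (2+7=9). Cumulative: 36
Frame 5: OPEN (3+3=6). Cumulative: 42
Frame 6: STRIKE. 10 + next two rolls (1+8) = 19. Cumulative: 61
Frame 7: OPEN (1+8=9). Cumulative: 70

Answer: 6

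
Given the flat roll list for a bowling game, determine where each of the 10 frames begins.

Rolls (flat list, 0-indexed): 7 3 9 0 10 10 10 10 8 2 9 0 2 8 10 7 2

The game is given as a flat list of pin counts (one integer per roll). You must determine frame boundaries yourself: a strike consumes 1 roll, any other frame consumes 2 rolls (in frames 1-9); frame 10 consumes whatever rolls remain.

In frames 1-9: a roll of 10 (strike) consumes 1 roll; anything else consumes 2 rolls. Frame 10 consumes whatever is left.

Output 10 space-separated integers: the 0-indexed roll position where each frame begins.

Frame 1 starts at roll index 0: rolls=7,3 (sum=10), consumes 2 rolls
Frame 2 starts at roll index 2: rolls=9,0 (sum=9), consumes 2 rolls
Frame 3 starts at roll index 4: roll=10 (strike), consumes 1 roll
Frame 4 starts at roll index 5: roll=10 (strike), consumes 1 roll
Frame 5 starts at roll index 6: roll=10 (strike), consumes 1 roll
Frame 6 starts at roll index 7: roll=10 (strike), consumes 1 roll
Frame 7 starts at roll index 8: rolls=8,2 (sum=10), consumes 2 rolls
Frame 8 starts at roll index 10: rolls=9,0 (sum=9), consumes 2 rolls
Frame 9 starts at roll index 12: rolls=2,8 (sum=10), consumes 2 rolls
Frame 10 starts at roll index 14: 3 remaining rolls

Answer: 0 2 4 5 6 7 8 10 12 14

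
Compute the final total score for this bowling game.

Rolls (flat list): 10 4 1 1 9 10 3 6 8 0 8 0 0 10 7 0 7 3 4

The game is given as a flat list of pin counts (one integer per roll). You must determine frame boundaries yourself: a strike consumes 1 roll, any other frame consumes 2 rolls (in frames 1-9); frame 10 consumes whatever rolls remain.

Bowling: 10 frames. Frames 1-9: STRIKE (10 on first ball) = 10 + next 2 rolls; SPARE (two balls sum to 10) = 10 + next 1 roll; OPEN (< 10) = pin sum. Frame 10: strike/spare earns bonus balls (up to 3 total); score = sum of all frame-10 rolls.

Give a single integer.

Answer: 122

Derivation:
Frame 1: STRIKE. 10 + next two rolls (4+1) = 15. Cumulative: 15
Frame 2: OPEN (4+1=5). Cumulative: 20
Frame 3: SPARE (1+9=10). 10 + next roll (10) = 20. Cumulative: 40
Frame 4: STRIKE. 10 + next two rolls (3+6) = 19. Cumulative: 59
Frame 5: OPEN (3+6=9). Cumulative: 68
Frame 6: OPEN (8+0=8). Cumulative: 76
Frame 7: OPEN (8+0=8). Cumulative: 84
Frame 8: SPARE (0+10=10). 10 + next roll (7) = 17. Cumulative: 101
Frame 9: OPEN (7+0=7). Cumulative: 108
Frame 10: SPARE. Sum of all frame-10 rolls (7+3+4) = 14. Cumulative: 122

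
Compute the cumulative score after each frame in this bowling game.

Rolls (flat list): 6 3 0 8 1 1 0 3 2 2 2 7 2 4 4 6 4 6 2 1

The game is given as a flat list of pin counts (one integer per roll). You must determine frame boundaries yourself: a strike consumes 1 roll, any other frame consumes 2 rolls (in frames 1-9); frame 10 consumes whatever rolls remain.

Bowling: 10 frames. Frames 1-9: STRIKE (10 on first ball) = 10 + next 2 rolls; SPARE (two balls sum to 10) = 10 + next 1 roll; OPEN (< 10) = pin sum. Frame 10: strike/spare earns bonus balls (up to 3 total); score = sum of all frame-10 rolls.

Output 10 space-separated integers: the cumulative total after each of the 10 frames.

Frame 1: OPEN (6+3=9). Cumulative: 9
Frame 2: OPEN (0+8=8). Cumulative: 17
Frame 3: OPEN (1+1=2). Cumulative: 19
Frame 4: OPEN (0+3=3). Cumulative: 22
Frame 5: OPEN (2+2=4). Cumulative: 26
Frame 6: OPEN (2+7=9). Cumulative: 35
Frame 7: OPEN (2+4=6). Cumulative: 41
Frame 8: SPARE (4+6=10). 10 + next roll (4) = 14. Cumulative: 55
Frame 9: SPARE (4+6=10). 10 + next roll (2) = 12. Cumulative: 67
Frame 10: OPEN. Sum of all frame-10 rolls (2+1) = 3. Cumulative: 70

Answer: 9 17 19 22 26 35 41 55 67 70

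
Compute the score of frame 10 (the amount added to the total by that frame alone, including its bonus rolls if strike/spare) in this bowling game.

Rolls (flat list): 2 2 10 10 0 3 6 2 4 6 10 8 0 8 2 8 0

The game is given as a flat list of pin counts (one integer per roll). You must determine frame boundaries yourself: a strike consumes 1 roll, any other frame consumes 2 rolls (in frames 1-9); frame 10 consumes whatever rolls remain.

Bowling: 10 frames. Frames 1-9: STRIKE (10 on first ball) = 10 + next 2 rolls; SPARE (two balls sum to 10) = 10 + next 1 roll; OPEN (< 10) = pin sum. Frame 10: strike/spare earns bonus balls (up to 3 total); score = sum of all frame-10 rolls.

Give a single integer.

Answer: 8

Derivation:
Frame 1: OPEN (2+2=4). Cumulative: 4
Frame 2: STRIKE. 10 + next two rolls (10+0) = 20. Cumulative: 24
Frame 3: STRIKE. 10 + next two rolls (0+3) = 13. Cumulative: 37
Frame 4: OPEN (0+3=3). Cumulative: 40
Frame 5: OPEN (6+2=8). Cumulative: 48
Frame 6: SPARE (4+6=10). 10 + next roll (10) = 20. Cumulative: 68
Frame 7: STRIKE. 10 + next two rolls (8+0) = 18. Cumulative: 86
Frame 8: OPEN (8+0=8). Cumulative: 94
Frame 9: SPARE (8+2=10). 10 + next roll (8) = 18. Cumulative: 112
Frame 10: OPEN. Sum of all frame-10 rolls (8+0) = 8. Cumulative: 120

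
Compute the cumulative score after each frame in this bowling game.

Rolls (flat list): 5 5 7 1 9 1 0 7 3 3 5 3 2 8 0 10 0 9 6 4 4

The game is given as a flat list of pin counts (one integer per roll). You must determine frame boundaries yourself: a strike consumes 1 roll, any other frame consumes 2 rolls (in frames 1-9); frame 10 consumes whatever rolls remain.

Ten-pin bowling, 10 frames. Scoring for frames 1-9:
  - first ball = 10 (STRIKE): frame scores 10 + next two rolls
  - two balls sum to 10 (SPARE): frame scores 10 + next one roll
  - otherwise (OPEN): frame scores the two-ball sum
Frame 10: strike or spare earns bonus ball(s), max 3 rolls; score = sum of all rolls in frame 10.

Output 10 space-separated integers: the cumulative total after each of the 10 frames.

Answer: 17 25 35 42 48 56 66 76 85 99

Derivation:
Frame 1: SPARE (5+5=10). 10 + next roll (7) = 17. Cumulative: 17
Frame 2: OPEN (7+1=8). Cumulative: 25
Frame 3: SPARE (9+1=10). 10 + next roll (0) = 10. Cumulative: 35
Frame 4: OPEN (0+7=7). Cumulative: 42
Frame 5: OPEN (3+3=6). Cumulative: 48
Frame 6: OPEN (5+3=8). Cumulative: 56
Frame 7: SPARE (2+8=10). 10 + next roll (0) = 10. Cumulative: 66
Frame 8: SPARE (0+10=10). 10 + next roll (0) = 10. Cumulative: 76
Frame 9: OPEN (0+9=9). Cumulative: 85
Frame 10: SPARE. Sum of all frame-10 rolls (6+4+4) = 14. Cumulative: 99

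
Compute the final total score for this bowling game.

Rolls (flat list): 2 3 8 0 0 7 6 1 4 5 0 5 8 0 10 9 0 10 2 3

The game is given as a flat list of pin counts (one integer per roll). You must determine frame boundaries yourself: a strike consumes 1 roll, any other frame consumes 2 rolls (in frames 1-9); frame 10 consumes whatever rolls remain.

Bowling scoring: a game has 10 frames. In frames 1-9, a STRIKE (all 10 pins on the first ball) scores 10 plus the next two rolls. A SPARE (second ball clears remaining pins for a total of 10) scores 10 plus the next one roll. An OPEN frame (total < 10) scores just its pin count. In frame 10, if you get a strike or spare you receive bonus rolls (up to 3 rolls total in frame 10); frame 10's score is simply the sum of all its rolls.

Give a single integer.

Frame 1: OPEN (2+3=5). Cumulative: 5
Frame 2: OPEN (8+0=8). Cumulative: 13
Frame 3: OPEN (0+7=7). Cumulative: 20
Frame 4: OPEN (6+1=7). Cumulative: 27
Frame 5: OPEN (4+5=9). Cumulative: 36
Frame 6: OPEN (0+5=5). Cumulative: 41
Frame 7: OPEN (8+0=8). Cumulative: 49
Frame 8: STRIKE. 10 + next two rolls (9+0) = 19. Cumulative: 68
Frame 9: OPEN (9+0=9). Cumulative: 77
Frame 10: STRIKE. Sum of all frame-10 rolls (10+2+3) = 15. Cumulative: 92

Answer: 92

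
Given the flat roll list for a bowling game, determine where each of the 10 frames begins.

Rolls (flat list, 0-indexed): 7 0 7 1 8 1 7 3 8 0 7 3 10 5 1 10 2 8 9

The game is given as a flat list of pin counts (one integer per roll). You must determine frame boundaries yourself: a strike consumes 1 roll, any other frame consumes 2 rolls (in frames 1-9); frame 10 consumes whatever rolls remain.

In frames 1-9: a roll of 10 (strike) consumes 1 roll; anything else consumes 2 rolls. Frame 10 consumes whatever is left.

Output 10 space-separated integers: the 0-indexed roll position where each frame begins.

Answer: 0 2 4 6 8 10 12 13 15 16

Derivation:
Frame 1 starts at roll index 0: rolls=7,0 (sum=7), consumes 2 rolls
Frame 2 starts at roll index 2: rolls=7,1 (sum=8), consumes 2 rolls
Frame 3 starts at roll index 4: rolls=8,1 (sum=9), consumes 2 rolls
Frame 4 starts at roll index 6: rolls=7,3 (sum=10), consumes 2 rolls
Frame 5 starts at roll index 8: rolls=8,0 (sum=8), consumes 2 rolls
Frame 6 starts at roll index 10: rolls=7,3 (sum=10), consumes 2 rolls
Frame 7 starts at roll index 12: roll=10 (strike), consumes 1 roll
Frame 8 starts at roll index 13: rolls=5,1 (sum=6), consumes 2 rolls
Frame 9 starts at roll index 15: roll=10 (strike), consumes 1 roll
Frame 10 starts at roll index 16: 3 remaining rolls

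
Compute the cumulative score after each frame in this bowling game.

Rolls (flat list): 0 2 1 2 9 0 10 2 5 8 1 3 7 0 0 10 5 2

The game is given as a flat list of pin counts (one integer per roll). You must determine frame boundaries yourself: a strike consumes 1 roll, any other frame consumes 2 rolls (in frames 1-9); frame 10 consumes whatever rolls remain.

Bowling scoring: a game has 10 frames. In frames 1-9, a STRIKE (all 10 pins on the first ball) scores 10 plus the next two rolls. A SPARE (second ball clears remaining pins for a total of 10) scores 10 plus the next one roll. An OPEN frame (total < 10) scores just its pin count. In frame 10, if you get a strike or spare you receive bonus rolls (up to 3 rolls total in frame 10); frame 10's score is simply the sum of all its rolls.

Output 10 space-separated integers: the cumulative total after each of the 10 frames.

Answer: 2 5 14 31 38 47 57 57 74 81

Derivation:
Frame 1: OPEN (0+2=2). Cumulative: 2
Frame 2: OPEN (1+2=3). Cumulative: 5
Frame 3: OPEN (9+0=9). Cumulative: 14
Frame 4: STRIKE. 10 + next two rolls (2+5) = 17. Cumulative: 31
Frame 5: OPEN (2+5=7). Cumulative: 38
Frame 6: OPEN (8+1=9). Cumulative: 47
Frame 7: SPARE (3+7=10). 10 + next roll (0) = 10. Cumulative: 57
Frame 8: OPEN (0+0=0). Cumulative: 57
Frame 9: STRIKE. 10 + next two rolls (5+2) = 17. Cumulative: 74
Frame 10: OPEN. Sum of all frame-10 rolls (5+2) = 7. Cumulative: 81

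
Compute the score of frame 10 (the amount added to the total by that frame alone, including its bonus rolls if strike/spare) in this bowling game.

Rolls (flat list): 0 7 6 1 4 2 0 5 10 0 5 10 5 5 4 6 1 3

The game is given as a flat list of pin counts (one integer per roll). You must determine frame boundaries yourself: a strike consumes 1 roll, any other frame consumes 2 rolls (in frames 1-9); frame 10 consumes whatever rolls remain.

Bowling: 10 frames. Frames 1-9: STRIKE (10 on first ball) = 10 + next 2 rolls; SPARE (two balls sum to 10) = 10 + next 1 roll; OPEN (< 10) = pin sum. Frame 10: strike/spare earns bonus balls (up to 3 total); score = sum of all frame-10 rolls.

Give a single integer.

Frame 1: OPEN (0+7=7). Cumulative: 7
Frame 2: OPEN (6+1=7). Cumulative: 14
Frame 3: OPEN (4+2=6). Cumulative: 20
Frame 4: OPEN (0+5=5). Cumulative: 25
Frame 5: STRIKE. 10 + next two rolls (0+5) = 15. Cumulative: 40
Frame 6: OPEN (0+5=5). Cumulative: 45
Frame 7: STRIKE. 10 + next two rolls (5+5) = 20. Cumulative: 65
Frame 8: SPARE (5+5=10). 10 + next roll (4) = 14. Cumulative: 79
Frame 9: SPARE (4+6=10). 10 + next roll (1) = 11. Cumulative: 90
Frame 10: OPEN. Sum of all frame-10 rolls (1+3) = 4. Cumulative: 94

Answer: 4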